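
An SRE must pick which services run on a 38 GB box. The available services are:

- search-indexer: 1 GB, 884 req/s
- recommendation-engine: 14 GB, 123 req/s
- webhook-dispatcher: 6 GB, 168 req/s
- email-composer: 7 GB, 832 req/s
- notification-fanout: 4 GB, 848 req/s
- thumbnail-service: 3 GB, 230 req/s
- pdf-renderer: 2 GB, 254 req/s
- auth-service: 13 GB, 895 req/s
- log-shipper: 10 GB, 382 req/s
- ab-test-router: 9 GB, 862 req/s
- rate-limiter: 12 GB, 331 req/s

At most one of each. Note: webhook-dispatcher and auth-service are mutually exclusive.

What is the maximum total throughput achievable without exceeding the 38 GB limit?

4575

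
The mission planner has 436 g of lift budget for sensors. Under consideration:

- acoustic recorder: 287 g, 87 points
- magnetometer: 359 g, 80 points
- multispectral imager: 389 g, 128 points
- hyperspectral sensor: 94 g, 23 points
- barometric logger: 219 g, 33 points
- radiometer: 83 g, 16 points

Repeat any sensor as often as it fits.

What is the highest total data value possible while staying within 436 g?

128

Multispectral imager uses 389 of the 436 g and totals 128.
The spare 47 g is too small for any remaining sensor, and no exchange beats 128.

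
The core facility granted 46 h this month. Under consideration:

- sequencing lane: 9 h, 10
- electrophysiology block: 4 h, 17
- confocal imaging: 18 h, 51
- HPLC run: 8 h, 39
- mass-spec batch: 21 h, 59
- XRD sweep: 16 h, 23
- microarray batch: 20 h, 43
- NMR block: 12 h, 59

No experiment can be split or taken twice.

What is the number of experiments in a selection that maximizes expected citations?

4

Optimal total is 174.
For example electrophysiology block + HPLC run + mass-spec batch + NMR block achieves it, using 45 h.
All optima have 4 experiments.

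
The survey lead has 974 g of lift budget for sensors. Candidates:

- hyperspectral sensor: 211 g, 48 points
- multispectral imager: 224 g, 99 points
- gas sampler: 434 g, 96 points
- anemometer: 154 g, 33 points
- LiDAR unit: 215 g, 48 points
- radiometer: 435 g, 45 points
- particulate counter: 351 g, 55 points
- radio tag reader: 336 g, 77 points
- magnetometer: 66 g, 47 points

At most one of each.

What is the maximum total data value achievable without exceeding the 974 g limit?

290

Filling by ratio: hyperspectral sensor + multispectral imager + radio tag reader + magnetometer for 271, with 137 g left unused.
The 336 g tied up in radio tag reader is better spent on gas sampler — total rises to 290 (935 g).
Every other selection either busts 974 g or fails to beat 290.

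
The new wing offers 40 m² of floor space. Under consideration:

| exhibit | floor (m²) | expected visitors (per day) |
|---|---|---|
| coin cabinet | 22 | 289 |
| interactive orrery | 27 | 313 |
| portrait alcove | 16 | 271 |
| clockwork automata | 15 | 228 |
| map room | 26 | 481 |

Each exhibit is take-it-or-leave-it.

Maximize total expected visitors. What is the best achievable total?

560

Greedy by ratio would take map room: 26 m² used, total 481.
The 26 m² tied up in map room is better spent on coin cabinet + portrait alcove — total rises to 560 (38 m²).
Runner-up coin cabinet + clockwork automata tops out at 517.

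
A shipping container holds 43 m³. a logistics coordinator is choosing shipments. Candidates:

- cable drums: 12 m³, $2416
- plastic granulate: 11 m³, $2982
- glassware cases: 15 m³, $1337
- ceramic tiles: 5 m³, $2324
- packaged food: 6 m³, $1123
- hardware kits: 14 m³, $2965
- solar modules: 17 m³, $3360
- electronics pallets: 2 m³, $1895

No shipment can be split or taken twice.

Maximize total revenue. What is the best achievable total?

11684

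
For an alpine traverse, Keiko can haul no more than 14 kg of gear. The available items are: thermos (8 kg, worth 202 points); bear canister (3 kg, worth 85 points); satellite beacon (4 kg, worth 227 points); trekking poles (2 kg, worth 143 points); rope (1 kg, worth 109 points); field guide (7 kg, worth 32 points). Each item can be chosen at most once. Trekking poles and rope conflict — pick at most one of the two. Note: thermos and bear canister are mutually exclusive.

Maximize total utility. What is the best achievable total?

572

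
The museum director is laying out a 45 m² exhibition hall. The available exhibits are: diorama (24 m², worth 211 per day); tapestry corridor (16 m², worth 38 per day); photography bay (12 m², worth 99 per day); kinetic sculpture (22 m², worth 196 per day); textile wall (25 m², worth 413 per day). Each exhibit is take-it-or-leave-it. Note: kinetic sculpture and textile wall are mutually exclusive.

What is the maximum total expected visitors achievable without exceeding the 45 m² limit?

512

Ranking by ratio (expected visitors/m²): textile wall 16.52, kinetic sculpture 8.91, diorama 8.79.
Photography bay + textile wall uses 37 of the 45 m² and totals 512.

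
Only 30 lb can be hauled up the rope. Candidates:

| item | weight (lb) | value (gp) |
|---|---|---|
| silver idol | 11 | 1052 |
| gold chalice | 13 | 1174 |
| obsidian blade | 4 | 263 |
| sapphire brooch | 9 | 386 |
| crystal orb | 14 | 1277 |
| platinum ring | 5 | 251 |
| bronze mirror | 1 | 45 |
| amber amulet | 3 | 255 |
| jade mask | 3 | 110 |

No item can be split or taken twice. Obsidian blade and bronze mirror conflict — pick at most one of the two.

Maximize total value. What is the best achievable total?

2706

Ranking by ratio (value/lb): silver idol 95.64, crystal orb 91.21, gold chalice 90.31, amber amulet 85.00.
The ratio heuristic lands on silver idol + crystal orb + bronze mirror + amber amulet (2629) but leaves 1 lb idle.
Dropping silver idol and bronze mirror frees 12 lb; slotting in gold chalice (13 lb) lifts the total to 2706 at 30 lb.
An exhaustive check of the 512 subsets confirms 2706.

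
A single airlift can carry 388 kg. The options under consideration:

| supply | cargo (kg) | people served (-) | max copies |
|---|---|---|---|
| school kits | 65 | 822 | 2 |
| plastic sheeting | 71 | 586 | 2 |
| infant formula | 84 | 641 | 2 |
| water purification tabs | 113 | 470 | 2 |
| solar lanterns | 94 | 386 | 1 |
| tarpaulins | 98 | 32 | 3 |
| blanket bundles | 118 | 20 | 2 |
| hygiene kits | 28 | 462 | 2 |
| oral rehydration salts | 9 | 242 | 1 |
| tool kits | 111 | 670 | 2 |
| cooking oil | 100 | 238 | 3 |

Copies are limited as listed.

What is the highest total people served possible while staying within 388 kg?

4092

Greedy by ratio would take 2×school kits + 2×plastic sheeting + 2×hygiene kits + oral rehydration salts: 337 kg used, total 3982.
Dropping 2×plastic sheeting frees 142 kg; slotting in 2×infant formula (168 kg) lifts the total to 4092 at 363 kg.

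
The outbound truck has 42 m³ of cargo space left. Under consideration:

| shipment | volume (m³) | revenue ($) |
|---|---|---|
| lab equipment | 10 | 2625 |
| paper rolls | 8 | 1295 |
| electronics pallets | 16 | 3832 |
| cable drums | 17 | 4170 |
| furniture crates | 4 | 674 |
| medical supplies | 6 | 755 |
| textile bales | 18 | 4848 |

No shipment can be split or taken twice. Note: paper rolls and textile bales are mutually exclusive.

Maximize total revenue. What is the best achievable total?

Best packing: cable drums + medical supplies + textile bales — 41 m³, 9773 total.
Every other selection either busts 42 m³ or breaks a pairing rule or fails to beat 9773.

9773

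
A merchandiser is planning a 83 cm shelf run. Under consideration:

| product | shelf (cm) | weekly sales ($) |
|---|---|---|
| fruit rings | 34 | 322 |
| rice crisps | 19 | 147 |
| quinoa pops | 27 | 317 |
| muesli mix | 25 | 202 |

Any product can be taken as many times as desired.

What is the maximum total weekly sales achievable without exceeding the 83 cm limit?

951

By weekly sales per cm: quinoa pops 11.74, fruit rings 9.47, muesli mix 8.08 lead.
Taking 3×quinoa pops: 81 cm used, 951 in weekly sales.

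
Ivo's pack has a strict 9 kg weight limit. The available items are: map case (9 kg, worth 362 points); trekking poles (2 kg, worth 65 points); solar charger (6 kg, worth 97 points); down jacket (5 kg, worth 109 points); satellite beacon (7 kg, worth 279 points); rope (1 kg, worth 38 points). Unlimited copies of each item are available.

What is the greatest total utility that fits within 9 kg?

Density check — map case 40.22, satellite beacon 39.86, rope 38.00 are the best per kg.
Taking map case: 9 kg used, 362 in utility.
Every other selection either busts 9 kg or fails to beat 362.

362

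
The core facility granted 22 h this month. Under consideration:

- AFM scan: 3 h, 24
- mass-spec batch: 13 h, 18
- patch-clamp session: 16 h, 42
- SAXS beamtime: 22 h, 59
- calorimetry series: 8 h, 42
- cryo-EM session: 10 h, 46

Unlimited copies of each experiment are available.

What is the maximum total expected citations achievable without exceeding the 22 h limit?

168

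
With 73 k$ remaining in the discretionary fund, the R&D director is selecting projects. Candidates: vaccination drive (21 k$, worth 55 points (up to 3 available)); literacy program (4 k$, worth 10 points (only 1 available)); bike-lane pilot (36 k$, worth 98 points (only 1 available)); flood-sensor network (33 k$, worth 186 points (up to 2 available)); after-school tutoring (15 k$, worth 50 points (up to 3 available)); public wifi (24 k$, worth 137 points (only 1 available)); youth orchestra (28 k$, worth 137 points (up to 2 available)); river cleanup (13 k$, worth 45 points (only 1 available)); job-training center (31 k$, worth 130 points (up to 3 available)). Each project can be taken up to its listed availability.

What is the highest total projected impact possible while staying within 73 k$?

382

A density-first pass picks flood-sensor network + public wifi + river cleanup — 368 at 70 k$.
The 37 k$ tied up in public wifi and river cleanup is better spent on literacy program + flood-sensor network — total rises to 382 (70 k$).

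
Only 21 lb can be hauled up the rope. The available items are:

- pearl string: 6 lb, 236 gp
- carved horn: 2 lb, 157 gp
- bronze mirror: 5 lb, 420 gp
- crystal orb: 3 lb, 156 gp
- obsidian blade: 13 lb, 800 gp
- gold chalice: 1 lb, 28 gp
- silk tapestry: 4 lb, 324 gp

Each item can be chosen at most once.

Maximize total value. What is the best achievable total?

1405

By value per lb: bronze mirror 84.00, silk tapestry 81.00, carved horn 78.50 lead.
Greedy by ratio would take pearl string + carved horn + bronze mirror + crystal orb + gold chalice + silk tapestry: 21 lb used, total 1321.
The 13 lb tied up in pearl string and crystal orb and silk tapestry is better spent on obsidian blade — total rises to 1405 (21 lb).
Runner-up carved horn + bronze mirror + obsidian blade tops out at 1377.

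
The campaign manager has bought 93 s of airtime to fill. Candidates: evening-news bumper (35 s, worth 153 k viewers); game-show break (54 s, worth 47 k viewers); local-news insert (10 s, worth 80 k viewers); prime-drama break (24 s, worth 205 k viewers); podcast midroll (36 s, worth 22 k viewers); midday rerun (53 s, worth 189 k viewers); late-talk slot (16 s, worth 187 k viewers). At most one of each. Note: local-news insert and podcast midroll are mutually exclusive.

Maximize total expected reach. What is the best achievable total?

Taking evening-news bumper + local-news insert + prime-drama break + late-talk slot: 85 s used, 625 in expected reach.
Runner-up prime-drama break + midday rerun + late-talk slot tops out at 581.

625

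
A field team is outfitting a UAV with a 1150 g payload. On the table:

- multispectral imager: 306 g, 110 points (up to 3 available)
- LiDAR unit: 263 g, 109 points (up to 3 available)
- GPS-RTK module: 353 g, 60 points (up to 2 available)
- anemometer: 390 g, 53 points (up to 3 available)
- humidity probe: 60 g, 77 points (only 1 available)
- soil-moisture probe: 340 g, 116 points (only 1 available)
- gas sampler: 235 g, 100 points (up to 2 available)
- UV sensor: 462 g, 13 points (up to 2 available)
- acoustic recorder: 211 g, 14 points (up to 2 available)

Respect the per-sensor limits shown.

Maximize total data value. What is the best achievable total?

Greedy by ratio would take 2×LiDAR unit + humidity probe + 2×gas sampler: 1056 g used, total 495.
The 235 g tied up in gas sampler is better spent on multispectral imager — total rises to 505 (1127 g).
No other feasible combination exceeds 505.

505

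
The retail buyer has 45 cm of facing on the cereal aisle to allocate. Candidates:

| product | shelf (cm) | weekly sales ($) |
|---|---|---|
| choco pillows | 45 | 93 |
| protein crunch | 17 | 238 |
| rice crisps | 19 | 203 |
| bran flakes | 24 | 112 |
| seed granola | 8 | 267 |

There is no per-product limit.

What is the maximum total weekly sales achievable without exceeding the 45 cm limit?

1335

Best packing: 5×seed granola — 40 cm, 1335 total.
Nothing else within 45 cm beats 1335.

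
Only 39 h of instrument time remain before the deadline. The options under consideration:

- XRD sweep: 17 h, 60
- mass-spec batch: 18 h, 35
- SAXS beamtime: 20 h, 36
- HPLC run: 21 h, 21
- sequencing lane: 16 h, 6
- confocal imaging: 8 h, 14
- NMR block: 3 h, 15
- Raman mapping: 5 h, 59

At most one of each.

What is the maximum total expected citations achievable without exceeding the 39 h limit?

Best packing: XRD sweep + confocal imaging + NMR block + Raman mapping — 33 h, 148 total.

148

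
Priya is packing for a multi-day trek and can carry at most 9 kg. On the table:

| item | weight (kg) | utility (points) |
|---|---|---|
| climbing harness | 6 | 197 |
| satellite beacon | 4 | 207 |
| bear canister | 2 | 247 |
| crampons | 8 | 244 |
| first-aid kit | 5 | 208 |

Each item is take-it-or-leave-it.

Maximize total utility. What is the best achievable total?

455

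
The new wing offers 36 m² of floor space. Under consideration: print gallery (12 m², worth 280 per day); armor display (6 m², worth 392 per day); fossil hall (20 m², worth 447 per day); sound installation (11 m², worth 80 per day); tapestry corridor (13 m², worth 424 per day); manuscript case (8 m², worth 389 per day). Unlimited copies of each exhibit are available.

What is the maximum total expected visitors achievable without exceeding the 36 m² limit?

The ratio ordering already packs tightly: 6×armor display, 36 m², 2352.
That's the maximum — no swap from here does better than 2352.

2352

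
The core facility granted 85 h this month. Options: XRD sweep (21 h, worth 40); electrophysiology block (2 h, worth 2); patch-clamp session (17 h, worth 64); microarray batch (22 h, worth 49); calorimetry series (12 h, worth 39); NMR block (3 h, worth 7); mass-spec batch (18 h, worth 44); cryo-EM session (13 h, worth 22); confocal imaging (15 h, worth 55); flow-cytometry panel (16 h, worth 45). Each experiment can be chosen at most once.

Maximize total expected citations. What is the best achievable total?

259

Greedy by ratio would take electrophysiology block + patch-clamp session + calorimetry series + NMR block + mass-spec batch + confocal imaging + flow-cytometry panel: 83 h used, total 256.
Replace electrophysiology block and mass-spec batch with microarray batch: the trade gains 3 net, giving 259 at 85 h.
Nothing else within 85 h beats 259.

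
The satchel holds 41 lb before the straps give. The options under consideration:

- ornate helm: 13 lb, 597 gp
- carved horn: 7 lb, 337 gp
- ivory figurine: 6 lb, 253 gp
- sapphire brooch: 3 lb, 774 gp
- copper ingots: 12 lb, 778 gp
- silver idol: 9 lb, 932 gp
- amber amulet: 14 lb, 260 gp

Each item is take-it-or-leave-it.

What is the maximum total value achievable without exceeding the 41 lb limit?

3081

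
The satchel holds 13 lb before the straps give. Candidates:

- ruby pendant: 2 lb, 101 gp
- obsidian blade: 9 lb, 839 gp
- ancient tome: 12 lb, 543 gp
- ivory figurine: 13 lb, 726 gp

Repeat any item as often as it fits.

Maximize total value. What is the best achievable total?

1041

The ratio ordering already packs tightly: 2×ruby pendant + obsidian blade, 13 lb, 1041.
No other feasible combination exceeds 1041.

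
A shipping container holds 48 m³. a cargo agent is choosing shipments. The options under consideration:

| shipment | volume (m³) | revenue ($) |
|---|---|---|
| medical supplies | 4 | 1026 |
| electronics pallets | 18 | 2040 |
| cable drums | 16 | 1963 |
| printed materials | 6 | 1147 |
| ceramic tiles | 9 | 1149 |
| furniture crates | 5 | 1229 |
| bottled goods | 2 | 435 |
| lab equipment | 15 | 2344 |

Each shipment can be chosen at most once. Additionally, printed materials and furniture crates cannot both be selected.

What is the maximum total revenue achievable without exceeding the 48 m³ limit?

7120

Cable drums + ceramic tiles + furniture crates + bottled goods + lab equipment uses 47 of the 48 m³ and totals 7120.
Runner-up medical supplies + electronics pallets + furniture crates + bottled goods + lab equipment tops out at 7074.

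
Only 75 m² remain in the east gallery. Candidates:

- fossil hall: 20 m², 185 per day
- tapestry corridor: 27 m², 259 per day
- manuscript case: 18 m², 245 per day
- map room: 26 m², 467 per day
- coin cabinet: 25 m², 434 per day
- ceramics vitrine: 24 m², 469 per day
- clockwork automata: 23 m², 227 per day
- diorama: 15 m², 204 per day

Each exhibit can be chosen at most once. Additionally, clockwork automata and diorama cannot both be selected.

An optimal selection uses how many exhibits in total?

Best achievable expected visitors is 1370.
map room + coin cabinet + ceramics vitrine hits 1370 at 75 m².
All optima have 3 exhibits.

3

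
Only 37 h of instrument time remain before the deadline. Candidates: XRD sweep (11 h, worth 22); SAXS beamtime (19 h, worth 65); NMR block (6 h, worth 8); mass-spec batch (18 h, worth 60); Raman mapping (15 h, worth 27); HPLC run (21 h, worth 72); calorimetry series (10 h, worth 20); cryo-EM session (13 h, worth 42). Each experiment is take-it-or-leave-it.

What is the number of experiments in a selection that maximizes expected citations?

2

The maximum expected citations within 37 h is 125.
One optimal bundle: SAXS beamtime + mass-spec batch (37 h).
Any selection reaching 125 contains exactly 2 experiments.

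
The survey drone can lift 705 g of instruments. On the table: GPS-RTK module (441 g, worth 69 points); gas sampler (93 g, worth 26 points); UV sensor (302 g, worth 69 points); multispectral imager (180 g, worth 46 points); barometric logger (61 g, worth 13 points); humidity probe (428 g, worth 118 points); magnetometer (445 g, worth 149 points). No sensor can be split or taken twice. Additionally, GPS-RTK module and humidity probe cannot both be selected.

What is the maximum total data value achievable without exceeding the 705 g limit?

Density check — magnetometer 0.33, gas sampler 0.28, humidity probe 0.28, multispectral imager 0.26 are the best per g.
Taking the top-ratio sensors first gives gas sampler + barometric logger + magnetometer for 188 (599 g).
Dropping gas sampler frees 93 g; slotting in multispectral imager (180 g) lifts the total to 208 at 686 g.
Every other selection either busts 705 g or breaks a pairing rule or fails to beat 208.

208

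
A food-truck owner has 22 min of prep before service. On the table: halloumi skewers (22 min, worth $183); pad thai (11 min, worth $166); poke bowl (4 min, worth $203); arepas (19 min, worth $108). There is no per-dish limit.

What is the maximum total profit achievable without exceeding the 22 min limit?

5×poke bowl uses 20 of the 22 min and totals 1015.
That's the maximum — no swap from here does better than 1015.

1015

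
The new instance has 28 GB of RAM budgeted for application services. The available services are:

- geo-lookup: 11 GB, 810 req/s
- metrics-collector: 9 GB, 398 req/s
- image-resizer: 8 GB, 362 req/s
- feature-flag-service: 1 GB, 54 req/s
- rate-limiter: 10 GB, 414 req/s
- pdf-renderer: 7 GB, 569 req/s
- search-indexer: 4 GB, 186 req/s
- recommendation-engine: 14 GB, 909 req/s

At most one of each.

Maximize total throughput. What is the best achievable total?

Density check — pdf-renderer 81.29, geo-lookup 73.64, recommendation-engine 64.93 are the best per GB.
A density-first pass picks geo-lookup + feature-flag-service + pdf-renderer + search-indexer — 1619 at 23 GB.
The 4 GB tied up in search-indexer is better spent on metrics-collector — total rises to 1831 (28 GB).
That's the maximum — no swap from here does better than 1831.

1831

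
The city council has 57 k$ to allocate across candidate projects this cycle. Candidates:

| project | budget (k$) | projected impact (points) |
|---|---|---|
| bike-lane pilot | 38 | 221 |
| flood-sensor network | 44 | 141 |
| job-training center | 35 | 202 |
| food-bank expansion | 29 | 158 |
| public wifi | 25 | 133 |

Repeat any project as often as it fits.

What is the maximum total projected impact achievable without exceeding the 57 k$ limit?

291

Density check — bike-lane pilot 5.82, job-training center 5.77, food-bank expansion 5.45 are the best per k$.
A density-first pass picks bike-lane pilot — 221 at 38 k$.
The 38 k$ tied up in bike-lane pilot is better spent on food-bank expansion + public wifi — total rises to 291 (54 k$).
That's the maximum — no swap from here does better than 291.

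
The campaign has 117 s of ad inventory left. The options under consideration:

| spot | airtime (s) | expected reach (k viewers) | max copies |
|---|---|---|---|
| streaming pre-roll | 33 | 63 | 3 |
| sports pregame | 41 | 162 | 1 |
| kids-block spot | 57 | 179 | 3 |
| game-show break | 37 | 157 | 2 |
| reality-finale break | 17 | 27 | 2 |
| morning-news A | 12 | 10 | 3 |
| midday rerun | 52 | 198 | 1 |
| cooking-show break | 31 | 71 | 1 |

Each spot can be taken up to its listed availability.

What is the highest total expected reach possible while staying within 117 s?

476

Ranking by ratio (expected reach/s): game-show break 4.24, sports pregame 3.95, midday rerun 3.81, kids-block spot 3.14.
Sports pregame + 2×game-show break uses 115 of the 117 s and totals 476.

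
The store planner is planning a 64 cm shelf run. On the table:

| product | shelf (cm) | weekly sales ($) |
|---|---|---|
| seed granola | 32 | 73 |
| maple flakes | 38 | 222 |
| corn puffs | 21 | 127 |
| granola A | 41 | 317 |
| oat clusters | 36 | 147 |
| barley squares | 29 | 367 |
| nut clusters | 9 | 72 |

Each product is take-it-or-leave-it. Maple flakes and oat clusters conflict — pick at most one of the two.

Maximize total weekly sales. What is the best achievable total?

Corn puffs + barley squares + nut clusters uses 59 of the 64 cm and totals 566.
Next best is corn puffs + barley squares at 494 (50 cm) — short by 72.

566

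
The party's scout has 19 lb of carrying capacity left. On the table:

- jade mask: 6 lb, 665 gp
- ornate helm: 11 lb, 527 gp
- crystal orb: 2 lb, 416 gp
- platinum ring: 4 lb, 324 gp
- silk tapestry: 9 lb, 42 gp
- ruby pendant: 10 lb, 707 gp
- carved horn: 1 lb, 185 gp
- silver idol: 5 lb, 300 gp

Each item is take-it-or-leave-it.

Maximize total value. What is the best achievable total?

1973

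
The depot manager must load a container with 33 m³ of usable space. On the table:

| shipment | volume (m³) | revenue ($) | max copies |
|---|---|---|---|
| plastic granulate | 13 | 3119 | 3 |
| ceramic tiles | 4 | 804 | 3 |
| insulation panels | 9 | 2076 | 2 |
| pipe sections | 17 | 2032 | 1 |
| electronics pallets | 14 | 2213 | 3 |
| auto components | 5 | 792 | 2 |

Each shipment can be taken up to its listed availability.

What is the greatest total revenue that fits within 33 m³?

7271

Greedy by ratio would take 2×plastic granulate + ceramic tiles: 30 m³ used, total 7042.
Replace plastic granulate and ceramic tiles with 2×insulation panels: the trade gains 229 net, giving 7271 at 31 m³.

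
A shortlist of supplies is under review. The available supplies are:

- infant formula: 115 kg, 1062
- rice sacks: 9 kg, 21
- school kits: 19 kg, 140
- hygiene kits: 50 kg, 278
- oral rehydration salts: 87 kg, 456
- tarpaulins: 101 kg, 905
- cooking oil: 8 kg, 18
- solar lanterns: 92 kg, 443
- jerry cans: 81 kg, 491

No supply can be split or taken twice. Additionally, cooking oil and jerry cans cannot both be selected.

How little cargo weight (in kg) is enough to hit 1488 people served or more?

192

Look for the lowest-cargo combination reaching 1488.
infant formula + school kits + hygiene kits + cooking oil reaches 1498 using 192 kg.
Any bundle with less than 192 kg falls short of 1488.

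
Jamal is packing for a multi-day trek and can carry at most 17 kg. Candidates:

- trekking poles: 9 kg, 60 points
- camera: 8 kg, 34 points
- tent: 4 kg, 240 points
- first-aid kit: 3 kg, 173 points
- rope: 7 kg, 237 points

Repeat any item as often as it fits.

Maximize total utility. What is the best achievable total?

999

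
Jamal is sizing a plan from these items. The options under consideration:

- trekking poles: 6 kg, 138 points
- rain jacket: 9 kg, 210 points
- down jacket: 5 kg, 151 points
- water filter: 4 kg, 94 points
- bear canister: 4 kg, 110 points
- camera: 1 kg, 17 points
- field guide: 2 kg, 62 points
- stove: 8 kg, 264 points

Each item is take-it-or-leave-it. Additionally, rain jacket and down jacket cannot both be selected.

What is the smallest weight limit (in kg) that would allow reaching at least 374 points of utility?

12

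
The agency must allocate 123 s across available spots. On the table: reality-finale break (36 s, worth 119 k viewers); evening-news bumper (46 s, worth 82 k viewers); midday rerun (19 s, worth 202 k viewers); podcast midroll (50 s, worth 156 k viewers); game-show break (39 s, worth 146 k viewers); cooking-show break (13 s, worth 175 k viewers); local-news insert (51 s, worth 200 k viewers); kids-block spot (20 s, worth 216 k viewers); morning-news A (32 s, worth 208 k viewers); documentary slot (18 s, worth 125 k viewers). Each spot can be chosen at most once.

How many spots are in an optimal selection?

The maximum expected reach within 123 s is 947.
For example midday rerun + game-show break + cooking-show break + kids-block spot + morning-news A achieves it, using 123 s.
Every optimal selection uses 5 spots.

5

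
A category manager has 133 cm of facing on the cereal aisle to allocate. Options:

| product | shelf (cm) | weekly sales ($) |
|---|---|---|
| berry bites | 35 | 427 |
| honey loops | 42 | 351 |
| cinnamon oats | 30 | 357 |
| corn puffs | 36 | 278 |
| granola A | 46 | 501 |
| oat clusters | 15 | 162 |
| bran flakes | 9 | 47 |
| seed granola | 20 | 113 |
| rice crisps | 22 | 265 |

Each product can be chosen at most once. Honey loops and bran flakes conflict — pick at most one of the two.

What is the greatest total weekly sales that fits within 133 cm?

Density check — berry bites 12.20, rice crisps 12.05, cinnamon oats 11.90, granola A 10.89 are the best per cm.
Berry bites + cinnamon oats + granola A + rice crisps uses 133 of the 133 cm and totals 1550.
That's the maximum — no feasible swap from here does better than 1550.

1550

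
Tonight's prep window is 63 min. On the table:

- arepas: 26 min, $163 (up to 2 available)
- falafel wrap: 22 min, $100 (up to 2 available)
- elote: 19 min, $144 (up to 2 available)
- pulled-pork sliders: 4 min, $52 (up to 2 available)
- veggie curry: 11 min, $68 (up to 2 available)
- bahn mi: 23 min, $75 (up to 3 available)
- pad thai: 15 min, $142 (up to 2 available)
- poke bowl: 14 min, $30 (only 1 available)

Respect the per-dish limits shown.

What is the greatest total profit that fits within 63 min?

534

Density check — pulled-pork sliders 13.00, pad thai 9.47, elote 7.58, arepas 6.27 are the best per min.
Greedy by ratio would take elote + 2×pulled-pork sliders + 2×pad thai: 57 min used, total 532.
Dropping pad thai frees 15 min; slotting in elote (19 min) lifts the total to 534 at 61 min.
No other feasible combination exceeds 534.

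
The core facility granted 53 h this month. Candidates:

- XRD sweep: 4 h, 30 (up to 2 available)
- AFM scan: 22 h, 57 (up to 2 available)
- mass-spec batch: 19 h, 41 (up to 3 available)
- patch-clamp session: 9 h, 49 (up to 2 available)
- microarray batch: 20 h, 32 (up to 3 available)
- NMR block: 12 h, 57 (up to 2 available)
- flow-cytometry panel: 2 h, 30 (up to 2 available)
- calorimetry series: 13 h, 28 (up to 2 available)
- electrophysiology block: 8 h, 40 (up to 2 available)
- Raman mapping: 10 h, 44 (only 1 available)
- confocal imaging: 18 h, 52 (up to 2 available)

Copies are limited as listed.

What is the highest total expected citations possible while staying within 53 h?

Filling by ratio: 2×XRD sweep + 2×patch-clamp session + 2×flow-cytometry panel + 2×electrophysiology block for 298, with 7 h left unused.
Dropping patch-clamp session and electrophysiology block frees 17 h; slotting in 2×NMR block (24 h) lifts the total to 323 at 53 h.
Every other selection either busts 53 h or exceeds an availability limit or fails to beat 323.

323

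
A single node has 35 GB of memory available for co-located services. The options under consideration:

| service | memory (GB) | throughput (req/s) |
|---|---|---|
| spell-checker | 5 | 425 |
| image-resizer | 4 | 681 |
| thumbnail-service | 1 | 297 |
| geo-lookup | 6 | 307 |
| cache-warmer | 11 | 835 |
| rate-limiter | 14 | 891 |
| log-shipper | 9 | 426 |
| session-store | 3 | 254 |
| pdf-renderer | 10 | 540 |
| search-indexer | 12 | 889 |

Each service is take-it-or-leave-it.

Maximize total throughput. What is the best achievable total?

Ranking by ratio (throughput/GB): thumbnail-service 297.00, image-resizer 170.25, spell-checker 85.00, session-store 84.67.
A density-first pass picks spell-checker + image-resizer + thumbnail-service + cache-warmer + session-store + pdf-renderer — 3032 at 34 GB.
The 13 GB tied up in session-store and pdf-renderer is better spent on rate-limiter — total rises to 3129 (35 GB).
Runner-up spell-checker + image-resizer + thumbnail-service + cache-warmer + search-indexer tops out at 3127.

3129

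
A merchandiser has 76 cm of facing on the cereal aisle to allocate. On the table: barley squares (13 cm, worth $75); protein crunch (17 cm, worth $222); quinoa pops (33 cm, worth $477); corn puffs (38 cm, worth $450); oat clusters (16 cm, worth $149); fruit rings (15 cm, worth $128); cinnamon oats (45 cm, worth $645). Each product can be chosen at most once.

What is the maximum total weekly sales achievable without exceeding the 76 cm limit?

Taking the top-ratio products first gives protein crunch + quinoa pops + oat clusters for 848 (66 cm).
The 49 cm tied up in quinoa pops and oat clusters is better spent on barley squares + cinnamon oats — total rises to 942 (75 cm).

942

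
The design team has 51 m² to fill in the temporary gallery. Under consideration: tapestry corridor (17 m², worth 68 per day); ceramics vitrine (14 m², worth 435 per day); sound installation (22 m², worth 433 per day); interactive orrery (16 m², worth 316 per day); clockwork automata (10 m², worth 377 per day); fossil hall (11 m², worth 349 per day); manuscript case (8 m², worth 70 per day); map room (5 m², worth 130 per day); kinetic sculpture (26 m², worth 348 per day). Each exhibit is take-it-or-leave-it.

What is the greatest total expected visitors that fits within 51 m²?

1477

Ranking by ratio (expected visitors/m²): clockwork automata 37.70, fossil hall 31.73, ceramics vitrine 31.07, map room 26.00.
Greedy by ratio would take ceramics vitrine + clockwork automata + fossil hall + manuscript case + map room: 48 m² used, total 1361.
Replace manuscript case and map room with interactive orrery: the trade gains 116 net, giving 1477 at 51 m².
Every other selection either busts 51 m² or fails to beat 1477.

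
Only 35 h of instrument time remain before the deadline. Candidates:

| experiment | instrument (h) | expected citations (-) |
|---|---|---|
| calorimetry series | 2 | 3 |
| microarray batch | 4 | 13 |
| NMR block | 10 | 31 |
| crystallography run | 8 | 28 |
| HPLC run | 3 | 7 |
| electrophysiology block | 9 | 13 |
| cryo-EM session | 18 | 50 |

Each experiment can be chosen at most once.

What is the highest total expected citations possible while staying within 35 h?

101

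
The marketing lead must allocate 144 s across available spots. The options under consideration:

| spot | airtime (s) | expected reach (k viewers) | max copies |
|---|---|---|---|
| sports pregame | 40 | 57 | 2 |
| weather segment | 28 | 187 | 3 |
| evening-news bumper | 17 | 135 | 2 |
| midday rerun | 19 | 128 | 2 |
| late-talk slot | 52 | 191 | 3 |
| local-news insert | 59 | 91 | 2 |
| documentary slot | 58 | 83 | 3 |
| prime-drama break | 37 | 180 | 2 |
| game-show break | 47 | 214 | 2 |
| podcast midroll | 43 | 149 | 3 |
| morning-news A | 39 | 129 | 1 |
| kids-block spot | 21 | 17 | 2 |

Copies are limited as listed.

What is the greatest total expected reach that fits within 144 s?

959

Greedy by ratio would take 2×weather segment + 2×evening-news bumper + 2×midday rerun: 128 s used, total 900.
The 19 s tied up in midday rerun is better spent on weather segment — total rises to 959 (137 s).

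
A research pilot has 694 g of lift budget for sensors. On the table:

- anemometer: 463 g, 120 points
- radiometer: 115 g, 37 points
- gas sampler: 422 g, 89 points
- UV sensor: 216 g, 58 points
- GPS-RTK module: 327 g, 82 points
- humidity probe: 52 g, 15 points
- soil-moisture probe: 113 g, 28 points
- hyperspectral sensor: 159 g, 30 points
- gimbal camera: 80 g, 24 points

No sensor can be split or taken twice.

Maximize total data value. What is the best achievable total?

186

The ratio heuristic lands on radiometer + UV sensor + humidity probe + soil-moisture probe + gimbal camera (162) but leaves 118 g idle.
Dropping UV sensor frees 216 g; slotting in GPS-RTK module (327 g) lifts the total to 186 at 687 g.
The spare 7 g is too small for any remaining sensor, and no exchange beats 186.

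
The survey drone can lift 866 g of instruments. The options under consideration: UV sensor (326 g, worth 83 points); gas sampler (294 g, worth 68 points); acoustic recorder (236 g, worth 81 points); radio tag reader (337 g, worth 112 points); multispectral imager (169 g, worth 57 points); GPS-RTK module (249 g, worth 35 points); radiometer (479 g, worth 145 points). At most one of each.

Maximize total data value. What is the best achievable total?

257

Taking the top-ratio sensors first gives acoustic recorder + radio tag reader + multispectral imager for 250 (742 g).
Replace acoustic recorder and multispectral imager with radiometer: the trade gains 7 net, giving 257 at 816 g.
Runner-up UV sensor + radio tag reader + multispectral imager tops out at 252.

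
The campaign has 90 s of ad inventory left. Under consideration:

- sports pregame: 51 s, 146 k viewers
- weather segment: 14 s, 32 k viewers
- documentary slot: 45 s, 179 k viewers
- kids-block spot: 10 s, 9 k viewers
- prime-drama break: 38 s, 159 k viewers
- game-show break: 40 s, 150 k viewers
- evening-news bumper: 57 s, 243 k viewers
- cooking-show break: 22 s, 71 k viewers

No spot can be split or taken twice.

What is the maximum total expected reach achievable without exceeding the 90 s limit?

338

Filling by ratio: kids-block spot + evening-news bumper + cooking-show break for 323, with 1 s left unused.
A better packing is documentary slot + prime-drama break: 83 s, total 338.
The spare 7 s is too small for any remaining spot, and no exchange beats 338.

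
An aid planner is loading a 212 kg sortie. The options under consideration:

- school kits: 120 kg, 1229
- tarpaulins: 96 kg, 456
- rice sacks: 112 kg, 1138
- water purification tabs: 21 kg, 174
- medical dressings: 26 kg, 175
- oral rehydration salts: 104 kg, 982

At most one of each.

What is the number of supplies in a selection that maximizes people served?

The maximum people served within 212 kg is 1594.
One optimal bundle: tarpaulins + rice sacks (208 kg).
Every optimal selection uses 2 supplies.

2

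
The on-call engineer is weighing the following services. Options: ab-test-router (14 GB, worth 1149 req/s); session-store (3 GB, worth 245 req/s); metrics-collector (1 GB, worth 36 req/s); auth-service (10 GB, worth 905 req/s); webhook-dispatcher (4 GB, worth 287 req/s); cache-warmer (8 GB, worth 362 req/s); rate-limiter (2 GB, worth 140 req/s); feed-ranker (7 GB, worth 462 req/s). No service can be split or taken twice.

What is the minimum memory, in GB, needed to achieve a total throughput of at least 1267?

Need the lightest bundle worth ≥ 1267.
session-store + auth-service + rate-limiter reaches 1290 using 15 GB.
No combination under 15 GB hits 1267.

15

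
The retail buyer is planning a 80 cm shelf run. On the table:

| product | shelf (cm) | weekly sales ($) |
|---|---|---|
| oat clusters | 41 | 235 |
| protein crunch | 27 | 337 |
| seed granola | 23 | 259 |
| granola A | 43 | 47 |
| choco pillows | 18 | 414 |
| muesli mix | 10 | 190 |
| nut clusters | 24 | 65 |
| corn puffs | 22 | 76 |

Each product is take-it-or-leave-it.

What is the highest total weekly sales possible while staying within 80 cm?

1200

Ranking by ratio (weekly sales/cm): choco pillows 23.00, muesli mix 19.00, protein crunch 12.48.
Protein crunch + seed granola + choco pillows + muesli mix uses 78 of the 80 cm and totals 1200.
Nothing else within 80 cm beats 1200.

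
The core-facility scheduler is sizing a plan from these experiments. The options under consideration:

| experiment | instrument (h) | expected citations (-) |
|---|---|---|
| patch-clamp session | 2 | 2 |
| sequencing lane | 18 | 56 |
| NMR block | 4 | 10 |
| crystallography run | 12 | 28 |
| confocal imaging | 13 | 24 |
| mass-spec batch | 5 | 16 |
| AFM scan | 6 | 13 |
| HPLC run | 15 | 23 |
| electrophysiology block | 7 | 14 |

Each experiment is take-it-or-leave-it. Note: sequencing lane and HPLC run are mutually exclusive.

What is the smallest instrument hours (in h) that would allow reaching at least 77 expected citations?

27

Minimise h subject to total expected citations ≥ 77.
sequencing lane + NMR block + mass-spec batch reaches 82 using 27 h.
Below 27 h the best achievable stays under 77.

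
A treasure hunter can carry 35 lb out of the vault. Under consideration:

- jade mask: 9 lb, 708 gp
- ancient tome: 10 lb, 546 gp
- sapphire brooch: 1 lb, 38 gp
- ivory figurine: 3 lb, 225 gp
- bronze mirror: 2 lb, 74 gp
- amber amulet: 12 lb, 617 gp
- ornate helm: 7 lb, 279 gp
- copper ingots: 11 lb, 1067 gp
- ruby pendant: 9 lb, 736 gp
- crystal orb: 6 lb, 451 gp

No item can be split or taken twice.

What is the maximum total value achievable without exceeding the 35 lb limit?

2962

Jade mask + copper ingots + ruby pendant + crystal orb uses 35 of the 35 lb and totals 2962.
Every other selection either busts 35 lb or fails to beat 2962.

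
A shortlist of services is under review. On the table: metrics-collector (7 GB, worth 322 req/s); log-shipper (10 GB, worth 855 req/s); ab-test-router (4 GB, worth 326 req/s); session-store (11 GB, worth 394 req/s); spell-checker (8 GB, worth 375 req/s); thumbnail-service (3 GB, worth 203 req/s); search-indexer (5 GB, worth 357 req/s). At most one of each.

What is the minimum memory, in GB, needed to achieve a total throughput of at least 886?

Look for the lowest-memory combination reaching 886.
ab-test-router + thumbnail-service + search-indexer: 886 throughput at 12 GB.
Below 12 GB the best achievable stays under 886.

12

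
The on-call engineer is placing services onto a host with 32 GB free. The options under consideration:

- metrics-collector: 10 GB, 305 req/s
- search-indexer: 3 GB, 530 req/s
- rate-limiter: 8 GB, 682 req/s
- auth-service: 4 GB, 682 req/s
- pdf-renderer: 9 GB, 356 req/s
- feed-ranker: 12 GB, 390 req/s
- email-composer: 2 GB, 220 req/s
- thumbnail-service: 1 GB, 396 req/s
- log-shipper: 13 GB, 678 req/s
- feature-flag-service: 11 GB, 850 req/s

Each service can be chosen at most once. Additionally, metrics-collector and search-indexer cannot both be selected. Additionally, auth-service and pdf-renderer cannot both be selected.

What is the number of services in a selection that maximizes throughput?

6

Optimal total is 3360.
One optimal bundle: search-indexer + rate-limiter + auth-service + email-composer + thumbnail-service + feature-flag-service (29 GB).
All optima have 6 services.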